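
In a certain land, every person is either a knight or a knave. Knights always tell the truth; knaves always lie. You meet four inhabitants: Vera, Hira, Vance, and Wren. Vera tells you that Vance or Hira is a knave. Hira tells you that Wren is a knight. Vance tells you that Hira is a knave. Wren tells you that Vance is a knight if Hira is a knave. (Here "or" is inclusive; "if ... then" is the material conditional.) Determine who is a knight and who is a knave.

Suppose Vera is a knave. Then Vera's statement "Vance or Hira is a knave" would have to be false. Checking the 8 ways to assign the others, none is consistent with every speaker.
(For instance, with Hira=knight, Vance=knave, Wren=knight, Vera's claim "Vance or Hira is a knave" comes out true where it would need to be false.)
So Vera must be a knight, making "Vance or Hira is a knave" true. Taking Vera=knight, Hira=knight, Vance=knave, Wren=knight, each remaining statement checks out:
  Hira (knight): "Wren is a knight" — true. ✓
  Vance (knave): "Hira is a knave" — false. ✓
  Wren (knight): "Vance is a knight if Hira is a knave" — true. ✓
This is the unique consistent assignment.

Vera is a knight, Hira is a knight, Vance is a knave, and Wren is a knight.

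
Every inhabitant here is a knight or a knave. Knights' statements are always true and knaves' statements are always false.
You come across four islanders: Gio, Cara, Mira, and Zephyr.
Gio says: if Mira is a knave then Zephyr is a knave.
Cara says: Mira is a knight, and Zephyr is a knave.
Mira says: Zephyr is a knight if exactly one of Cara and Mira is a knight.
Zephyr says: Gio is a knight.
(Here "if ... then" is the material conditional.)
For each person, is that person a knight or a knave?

Since Gio is a knight, "if Mira is a knave then Zephyr is a knave" needs to be True, which holds.
Since Cara is a knave, "Mira is a knight, and Zephyr is a knave" needs to be False, which holds.
Mira (knight): "Zephyr is a knight if exactly one of Cara and Mira is a knight" — True. ✓
Zephyr (knight): "Gio is a knight" — True. ✓

Gio is a knight, Cara is a knave, Mira is a knight, and Zephyr is a knight.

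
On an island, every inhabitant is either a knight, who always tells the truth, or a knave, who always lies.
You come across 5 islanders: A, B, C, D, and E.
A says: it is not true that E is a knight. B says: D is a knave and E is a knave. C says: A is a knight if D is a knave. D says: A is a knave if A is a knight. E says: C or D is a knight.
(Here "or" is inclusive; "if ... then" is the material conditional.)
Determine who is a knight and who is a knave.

Knights: C, D, and E. Knaves: A and B.

Suppose A is a knight. Then A's statement "it is not true that E is a knight" would have to be true. Checking the 16 ways to assign the others, none is consistent with every speaker.
(For instance, with B=knave, C=knight, D=knight, E=knight, A's claim "it is not true that E is a knight" comes out false where it would need to be true.)
So A must be a knave, making "it is not true that E is a knight" false. Taking A=knave, B=knave, C=knight, D=knight, E=knight, each remaining statement checks out:
  B (knave): "D is a knave and E is a knave" — false. ✓
  C (knight): "A is a knight if D is a knave" — true. ✓
  D (knight): "A is a knave if A is a knight" — true. ✓
  E (knight): "C or D is a knight" — true. ✓
This is the unique consistent assignment.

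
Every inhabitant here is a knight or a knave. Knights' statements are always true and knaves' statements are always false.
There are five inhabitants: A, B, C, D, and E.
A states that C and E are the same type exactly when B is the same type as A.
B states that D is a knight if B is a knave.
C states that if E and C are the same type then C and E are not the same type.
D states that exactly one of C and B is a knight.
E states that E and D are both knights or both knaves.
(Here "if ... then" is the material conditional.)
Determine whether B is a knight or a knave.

B is a knight.

Consistent assignments: {A=knight, B=knight, C=knave, D=knight, E=knave}; {A=knave, B=knight, C=knave, D=knight, E=knave}
In every consistent assignment, B is a knight.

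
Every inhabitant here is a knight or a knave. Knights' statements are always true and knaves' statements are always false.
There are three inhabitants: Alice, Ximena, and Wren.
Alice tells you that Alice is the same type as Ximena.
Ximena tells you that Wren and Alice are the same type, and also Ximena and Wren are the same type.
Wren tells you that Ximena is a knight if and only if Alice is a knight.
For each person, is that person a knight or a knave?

Knights: Alice, Ximena, and Wren. Knaves: none.

Suppose Alice is a knave. Then Alice's statement "Alice is the same type as Ximena" would have to be false. Checking the 4 ways to assign the others, none is consistent with every speaker.
(For instance, with Ximena=knight, Wren=knight, Ximena's claim "Wren and Alice are the same type, and also Ximena and Wren are the same type" comes out false where it would need to be true.)
So Alice must be a knight, making "Alice is the same type as Ximena" true. Taking Alice=knight, Ximena=knight, Wren=knight, each remaining statement checks out:
  Ximena (knight): "Wren and Alice are the same type, and also Ximena and Wren are the same type" — true. ✓
  Wren (knight): "Ximena is a knight if and only if Alice is a knight" — true. ✓
This is the unique consistent assignment.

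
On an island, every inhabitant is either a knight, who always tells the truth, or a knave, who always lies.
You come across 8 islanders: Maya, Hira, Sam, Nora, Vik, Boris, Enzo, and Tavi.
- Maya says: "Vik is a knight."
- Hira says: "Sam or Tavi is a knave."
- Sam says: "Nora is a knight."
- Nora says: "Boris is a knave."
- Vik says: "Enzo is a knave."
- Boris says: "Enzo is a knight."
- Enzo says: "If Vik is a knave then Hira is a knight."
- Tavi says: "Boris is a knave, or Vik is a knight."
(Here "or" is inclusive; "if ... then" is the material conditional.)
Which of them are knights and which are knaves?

Maya is a knave, Hira is a knight, Sam is a knave, Nora is a knave, Vik is a knave, Boris is a knight, Enzo is a knight, and Tavi is a knave.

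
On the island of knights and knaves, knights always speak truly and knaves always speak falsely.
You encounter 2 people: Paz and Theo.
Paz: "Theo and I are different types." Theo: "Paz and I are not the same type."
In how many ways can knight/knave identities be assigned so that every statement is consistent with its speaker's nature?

Consistent assignments:
  Paz=knave, Theo=knave

1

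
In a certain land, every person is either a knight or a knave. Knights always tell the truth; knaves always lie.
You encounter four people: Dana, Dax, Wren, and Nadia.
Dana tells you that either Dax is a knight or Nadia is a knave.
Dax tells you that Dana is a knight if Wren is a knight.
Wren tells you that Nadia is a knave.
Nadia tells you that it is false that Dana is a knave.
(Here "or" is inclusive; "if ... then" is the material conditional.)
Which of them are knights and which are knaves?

Knights: Dana, Dax, and Nadia. Knaves: Wren.

As a knight, Dana's statement "either Dax is a knight or Nadia is a knave" should be true; it is.
Dax (knight): "Dana is a knight if Wren is a knight" — true. ✓
As a knave, Wren's statement "Nadia is a knave" should be false; it is.
Nadia is a knight, and the claim "it is false that Dana is a knave" is indeed true.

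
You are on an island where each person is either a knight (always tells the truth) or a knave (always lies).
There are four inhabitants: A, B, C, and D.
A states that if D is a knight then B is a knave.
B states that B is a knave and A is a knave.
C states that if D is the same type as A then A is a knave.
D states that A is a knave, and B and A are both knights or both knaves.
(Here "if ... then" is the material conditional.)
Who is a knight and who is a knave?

A is a knight, B is a knave, C is a knight, and D is a knave.

Suppose A is a knave. Then A's statement "if D is a knight then B is a knave" would have to be false. Checking the 8 ways to assign the others, none is consistent with every speaker.
(For instance, with B=knave, C=knight, D=knave, A's claim "if D is a knight then B is a knave" comes out true where it would need to be false.)
So A must be a knight, making "if D is a knight then B is a knave" true. Taking A=knight, B=knave, C=knight, D=knave, each remaining statement checks out:
  B (knave): "B is a knave and A is a knave" — false. ✓
  C (knight): "if D is the same type as A then A is a knave" — true. ✓
  D (knave): "A is a knave, and B and A are both knights or both knaves" — false. ✓
This is the unique consistent assignment.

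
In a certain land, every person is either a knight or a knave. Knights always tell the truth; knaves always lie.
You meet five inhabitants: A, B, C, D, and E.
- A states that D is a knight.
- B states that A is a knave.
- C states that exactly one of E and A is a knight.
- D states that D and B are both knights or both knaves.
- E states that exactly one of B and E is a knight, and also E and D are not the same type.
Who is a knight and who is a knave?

Knights: B. Knaves: A, C, D, and E.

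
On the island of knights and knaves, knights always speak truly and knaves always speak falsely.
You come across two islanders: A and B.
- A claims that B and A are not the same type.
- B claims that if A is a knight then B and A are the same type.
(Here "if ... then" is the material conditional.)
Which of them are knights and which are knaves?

Knights: A. Knaves: B.

A is a knight, so "B and A are not the same type" must be true — and it is.
B (knave): "if A is a knight then B and A are the same type" — false. ✓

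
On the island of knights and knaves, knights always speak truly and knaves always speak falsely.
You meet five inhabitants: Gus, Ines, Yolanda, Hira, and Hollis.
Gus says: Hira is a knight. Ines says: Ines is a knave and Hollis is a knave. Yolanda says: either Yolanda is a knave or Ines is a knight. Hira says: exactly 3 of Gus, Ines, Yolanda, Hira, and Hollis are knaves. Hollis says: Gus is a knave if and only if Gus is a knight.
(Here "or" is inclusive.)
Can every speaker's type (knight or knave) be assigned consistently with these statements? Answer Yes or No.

No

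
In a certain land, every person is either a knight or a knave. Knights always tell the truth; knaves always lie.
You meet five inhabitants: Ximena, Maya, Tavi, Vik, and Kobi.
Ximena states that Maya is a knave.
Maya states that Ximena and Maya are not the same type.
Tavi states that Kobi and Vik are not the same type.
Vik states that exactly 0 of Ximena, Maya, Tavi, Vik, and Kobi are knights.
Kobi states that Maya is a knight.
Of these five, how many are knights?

3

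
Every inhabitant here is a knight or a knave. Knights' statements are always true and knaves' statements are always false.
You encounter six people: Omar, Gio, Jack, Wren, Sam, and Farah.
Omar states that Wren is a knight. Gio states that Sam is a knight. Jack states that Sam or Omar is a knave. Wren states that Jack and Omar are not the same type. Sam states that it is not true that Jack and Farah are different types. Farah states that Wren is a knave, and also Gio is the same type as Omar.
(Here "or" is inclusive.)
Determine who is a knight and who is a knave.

Omar is a knight, and the claim "Wren is a knight" is indeed true.
Gio (knight): "Sam is a knight" — true. ✓
Since Jack is a knave, "Sam or Omar is a knave" needs to be false, which holds.
Wren (knight): "Jack and Omar are not the same type" — true. ✓
As a knight, Sam's statement "it is not true that Jack and Farah are different types" should be true; it is.
Farah (knave): "Wren is a knave, and also Gio is the same type as Omar" — false. ✓

Omar is a knight, Gio is a knight, Jack is a knave, Wren is a knight, Sam is a knight, and Farah is a knave.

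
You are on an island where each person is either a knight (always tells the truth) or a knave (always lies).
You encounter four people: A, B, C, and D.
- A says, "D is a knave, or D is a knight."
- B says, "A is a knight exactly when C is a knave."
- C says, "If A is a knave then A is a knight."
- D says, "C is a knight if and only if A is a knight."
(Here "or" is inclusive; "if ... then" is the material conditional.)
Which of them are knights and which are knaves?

A is a knight, B is a knave, C is a knight, and D is a knight.

Suppose A is a knave. Then A's statement "D is a knave, or D is a knight" would have to be false. Checking the 8 ways to assign the others, none is consistent with every speaker.
(For instance, with B=knave, C=knight, D=knight, A's claim "D is a knave, or D is a knight" comes out true where it would need to be false.)
So A must be a knight, making "D is a knave, or D is a knight" true. Taking A=knight, B=knave, C=knight, D=knight, each remaining statement checks out:
  B (knave): "A is a knight exactly when C is a knave" — false. ✓
  C (knight): "if A is a knave then A is a knight" — true. ✓
  D (knight): "C is a knight if and only if A is a knight" — true. ✓
This is the unique consistent assignment.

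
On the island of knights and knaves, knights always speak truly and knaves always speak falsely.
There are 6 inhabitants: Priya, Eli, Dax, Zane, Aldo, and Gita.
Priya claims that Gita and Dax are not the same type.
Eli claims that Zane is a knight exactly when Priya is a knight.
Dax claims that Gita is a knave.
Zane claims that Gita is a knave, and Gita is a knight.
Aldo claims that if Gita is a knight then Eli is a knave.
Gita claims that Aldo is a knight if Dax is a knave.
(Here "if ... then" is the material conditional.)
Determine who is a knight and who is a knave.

Priya is a knight, Eli is a knave, Dax is a knave, Zane is a knave, Aldo is a knight, and Gita is a knight.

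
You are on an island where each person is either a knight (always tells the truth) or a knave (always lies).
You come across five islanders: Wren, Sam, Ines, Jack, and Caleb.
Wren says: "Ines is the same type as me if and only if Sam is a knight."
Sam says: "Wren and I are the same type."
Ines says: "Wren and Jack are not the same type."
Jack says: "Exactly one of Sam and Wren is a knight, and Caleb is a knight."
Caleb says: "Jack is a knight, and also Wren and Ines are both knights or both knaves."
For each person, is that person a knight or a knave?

Knights: Wren, Sam, and Ines. Knaves: Jack and Caleb.

Suppose Wren is a knave. Then Wren's statement "Ines is the same type as me if and only if Sam is a knight" would have to be false. Checking the 16 ways to assign the others, none is consistent with every speaker.
(For instance, with Sam=knight, Ines=knight, Jack=knave, Caleb=knave, Sam's claim "Wren and I are the same type" comes out false where it would need to be true.)
So Wren must be a knight, making "Ines is the same type as me if and only if Sam is a knight" true. Taking Wren=knight, Sam=knight, Ines=knight, Jack=knave, Caleb=knave, each remaining statement checks out:
  Sam (knight): "Wren and I are the same type" — true. ✓
  Ines (knight): "Wren and Jack are not the same type" — true. ✓
  Jack (knave): "exactly one of Sam and Wren is a knight, and Caleb is a knight" — false. ✓
  Caleb (knave): "Jack is a knight, and also Wren and Ines are both knights or both knaves" — false. ✓
This is the unique consistent assignment.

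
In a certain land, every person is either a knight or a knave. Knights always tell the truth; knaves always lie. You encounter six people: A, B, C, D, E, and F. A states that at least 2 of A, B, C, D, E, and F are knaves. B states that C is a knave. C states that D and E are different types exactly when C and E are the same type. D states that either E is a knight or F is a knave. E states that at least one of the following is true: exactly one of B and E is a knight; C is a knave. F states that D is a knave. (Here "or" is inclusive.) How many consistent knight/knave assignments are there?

1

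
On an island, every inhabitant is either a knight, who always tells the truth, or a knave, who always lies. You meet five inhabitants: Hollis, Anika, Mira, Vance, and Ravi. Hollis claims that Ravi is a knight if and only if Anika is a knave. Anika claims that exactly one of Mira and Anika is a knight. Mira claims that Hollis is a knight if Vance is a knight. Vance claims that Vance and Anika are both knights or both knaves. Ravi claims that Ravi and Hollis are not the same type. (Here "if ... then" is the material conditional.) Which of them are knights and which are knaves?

Knights: Anika, Vance, and Ravi. Knaves: Hollis and Mira.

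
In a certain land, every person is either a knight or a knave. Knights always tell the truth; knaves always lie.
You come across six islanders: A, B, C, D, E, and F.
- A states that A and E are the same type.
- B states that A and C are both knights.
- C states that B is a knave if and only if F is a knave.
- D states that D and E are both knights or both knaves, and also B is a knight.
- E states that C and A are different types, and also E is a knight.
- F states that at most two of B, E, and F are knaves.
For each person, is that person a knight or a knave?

As a knight, A's statement "A and E are the same type" should be True; it is.
B is a knave, so "A and C are both knights" must be false — and it is.
C is a knave, and the claim "B is a knave if and only if F is a knave" is indeed false.
D is a knave, and the claim "D and E are both knights or both knaves, and also B is a knight" is indeed false.
E (knight): "C and A are different types, and also E is a knight" — True. ✓
Since F is a knight, "at most two of B, E, and F are knaves" needs to be True, which holds.

Knights: A, E, and F. Knaves: B, C, and D.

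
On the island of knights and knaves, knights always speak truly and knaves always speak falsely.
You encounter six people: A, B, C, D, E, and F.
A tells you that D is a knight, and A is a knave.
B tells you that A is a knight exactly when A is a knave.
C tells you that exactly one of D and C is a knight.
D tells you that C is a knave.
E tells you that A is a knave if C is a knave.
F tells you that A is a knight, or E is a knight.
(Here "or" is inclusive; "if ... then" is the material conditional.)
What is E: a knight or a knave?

E is a knight.

Consistent assignments: {A=knave, B=knave, C=knight, D=knave, E=knight, F=knight}
In every consistent assignment, E is a knight.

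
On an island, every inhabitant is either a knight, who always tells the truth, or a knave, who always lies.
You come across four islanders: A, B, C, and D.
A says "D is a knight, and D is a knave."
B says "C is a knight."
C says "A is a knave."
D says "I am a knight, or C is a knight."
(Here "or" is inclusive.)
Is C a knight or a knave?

C is a knight.

Consistent assignments: {A=knave, B=knight, C=knight, D=knight}
In every consistent assignment, C is a knight.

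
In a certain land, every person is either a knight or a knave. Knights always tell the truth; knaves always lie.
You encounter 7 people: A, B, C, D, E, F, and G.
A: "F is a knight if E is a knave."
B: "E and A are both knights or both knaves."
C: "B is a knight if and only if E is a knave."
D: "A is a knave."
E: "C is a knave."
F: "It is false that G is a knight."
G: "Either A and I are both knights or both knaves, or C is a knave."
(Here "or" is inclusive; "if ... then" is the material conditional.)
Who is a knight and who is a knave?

A is a knight, B is a knight, C is a knave, D is a knave, E is a knight, F is a knave, and G is a knight.

A (knight): "F is a knight if E is a knave" — True. ✓
Since B is a knight, "E and A are both knights or both knaves" needs to be True, which holds.
C is a knave; "B is a knight if and only if E is a knave" is false, as required.
D is a knave; "A is a knave" is false, as required.
Since E is a knight, "C is a knave" needs to be True, which holds.
F (knave): "it is false that G is a knight" — false. ✓
G is a knight; "either A and I are both knights or both knaves, or C is a knave" is True, as required.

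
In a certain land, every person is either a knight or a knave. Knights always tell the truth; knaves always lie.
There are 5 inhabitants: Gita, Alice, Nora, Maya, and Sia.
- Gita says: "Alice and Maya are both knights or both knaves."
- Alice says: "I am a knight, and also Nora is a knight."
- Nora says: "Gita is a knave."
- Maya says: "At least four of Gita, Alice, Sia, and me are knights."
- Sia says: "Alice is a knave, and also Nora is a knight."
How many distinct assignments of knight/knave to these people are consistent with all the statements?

2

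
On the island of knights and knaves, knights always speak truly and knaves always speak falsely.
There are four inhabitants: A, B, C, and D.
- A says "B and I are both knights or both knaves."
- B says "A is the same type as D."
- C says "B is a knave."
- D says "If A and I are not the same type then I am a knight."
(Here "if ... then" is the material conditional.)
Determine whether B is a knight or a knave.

B is a knight.

Consistent assignments: {A=knight, B=knight, C=knave, D=knight}
In every consistent assignment, B is a knight.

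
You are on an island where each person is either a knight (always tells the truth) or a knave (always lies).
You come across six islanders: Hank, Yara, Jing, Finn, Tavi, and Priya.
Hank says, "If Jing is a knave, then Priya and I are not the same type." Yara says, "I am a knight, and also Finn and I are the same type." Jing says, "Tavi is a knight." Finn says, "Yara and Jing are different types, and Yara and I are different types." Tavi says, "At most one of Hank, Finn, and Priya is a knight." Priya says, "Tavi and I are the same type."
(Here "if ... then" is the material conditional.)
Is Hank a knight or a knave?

Hank is a knight.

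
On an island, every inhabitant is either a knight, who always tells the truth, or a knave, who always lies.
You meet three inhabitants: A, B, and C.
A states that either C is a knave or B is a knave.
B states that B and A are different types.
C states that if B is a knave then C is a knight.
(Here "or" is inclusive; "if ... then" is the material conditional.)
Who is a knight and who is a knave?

A is a knave, B is a knight, and C is a knight.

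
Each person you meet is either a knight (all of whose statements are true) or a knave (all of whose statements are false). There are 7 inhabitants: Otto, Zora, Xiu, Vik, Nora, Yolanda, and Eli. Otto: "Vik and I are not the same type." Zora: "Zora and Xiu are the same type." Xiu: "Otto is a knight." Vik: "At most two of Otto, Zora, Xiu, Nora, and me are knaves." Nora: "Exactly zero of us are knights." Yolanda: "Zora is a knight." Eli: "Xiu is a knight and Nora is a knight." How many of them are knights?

2

The unique consistent assignment is Otto=knight, Zora=knave, Xiu=knight, Vik=knave, Nora=knave, Yolanda=knave, Eli=knave.
That has 2 knights.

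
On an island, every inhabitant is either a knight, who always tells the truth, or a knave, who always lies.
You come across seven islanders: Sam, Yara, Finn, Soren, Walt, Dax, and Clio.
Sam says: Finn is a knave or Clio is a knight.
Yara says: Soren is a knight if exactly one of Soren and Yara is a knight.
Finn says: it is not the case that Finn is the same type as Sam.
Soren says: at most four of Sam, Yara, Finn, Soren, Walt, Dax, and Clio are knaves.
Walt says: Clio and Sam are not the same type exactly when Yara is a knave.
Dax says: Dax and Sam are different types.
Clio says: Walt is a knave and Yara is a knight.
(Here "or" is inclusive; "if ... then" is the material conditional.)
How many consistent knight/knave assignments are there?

2

Consistent assignments:
  Sam=knave, Yara=knight, Finn=knight, Soren=knight, Walt=knight, Dax=knight, Clio=knave
  Sam=knave, Yara=knight, Finn=knight, Soren=knight, Walt=knight, Dax=knave, Clio=knave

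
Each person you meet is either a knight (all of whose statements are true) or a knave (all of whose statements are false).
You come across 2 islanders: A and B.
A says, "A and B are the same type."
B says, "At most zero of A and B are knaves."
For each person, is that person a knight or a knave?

A is a knight and B is a knight.

As a knight, A's statement "A and B are the same type" should be True; it is.
Since B is a knight, "at most zero of A and B are knaves" needs to be True, which holds.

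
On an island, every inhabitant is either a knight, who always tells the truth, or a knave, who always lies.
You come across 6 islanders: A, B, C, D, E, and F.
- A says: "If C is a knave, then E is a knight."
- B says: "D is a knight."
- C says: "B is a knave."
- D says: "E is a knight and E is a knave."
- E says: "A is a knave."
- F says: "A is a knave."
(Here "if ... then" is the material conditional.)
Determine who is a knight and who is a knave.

Knights: A and C. Knaves: B, D, E, and F.

A is a knight, and the claim "if C is a knave, then E is a knight" is indeed true.
B is a knave; "D is a knight" is false, as required.
As a knight, C's statement "B is a knave" should be true; it is.
D is a knave, and the claim "E is a knight and E is a knave" is indeed false.
E is a knave; "A is a knave" is false, as required.
F is a knave, so "A is a knave" must be false — and it is.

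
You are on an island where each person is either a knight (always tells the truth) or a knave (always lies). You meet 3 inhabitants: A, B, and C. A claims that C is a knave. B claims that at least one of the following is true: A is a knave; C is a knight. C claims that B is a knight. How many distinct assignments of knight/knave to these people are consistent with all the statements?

2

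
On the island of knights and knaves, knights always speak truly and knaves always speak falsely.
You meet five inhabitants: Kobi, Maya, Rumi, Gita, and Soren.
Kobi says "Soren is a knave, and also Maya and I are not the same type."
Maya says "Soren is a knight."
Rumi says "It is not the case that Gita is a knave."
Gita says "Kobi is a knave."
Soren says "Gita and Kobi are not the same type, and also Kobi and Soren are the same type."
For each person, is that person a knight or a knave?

Kobi is a knight, Maya is a knave, Rumi is a knave, Gita is a knave, and Soren is a knave.

Suppose Kobi is a knave. Then Kobi's statement "Soren is a knave, and also Maya and I are not the same type" would have to be false. Checking the 16 ways to assign the others, none is consistent with every speaker.
(For instance, with Maya=knave, Rumi=knave, Gita=knave, Soren=knave, Gita's claim "Kobi is a knave" comes out true where it would need to be false.)
So Kobi must be a knight, making "Soren is a knave, and also Maya and I are not the same type" true. Taking Kobi=knight, Maya=knave, Rumi=knave, Gita=knave, Soren=knave, each remaining statement checks out:
  Maya (knave): "Soren is a knight" — false. ✓
  Rumi (knave): "it is not the case that Gita is a knave" — false. ✓
  Gita (knave): "Kobi is a knave" — false. ✓
  Soren (knave): "Gita and Kobi are not the same type, and also Kobi and Soren are the same type" — false. ✓
This is the unique consistent assignment.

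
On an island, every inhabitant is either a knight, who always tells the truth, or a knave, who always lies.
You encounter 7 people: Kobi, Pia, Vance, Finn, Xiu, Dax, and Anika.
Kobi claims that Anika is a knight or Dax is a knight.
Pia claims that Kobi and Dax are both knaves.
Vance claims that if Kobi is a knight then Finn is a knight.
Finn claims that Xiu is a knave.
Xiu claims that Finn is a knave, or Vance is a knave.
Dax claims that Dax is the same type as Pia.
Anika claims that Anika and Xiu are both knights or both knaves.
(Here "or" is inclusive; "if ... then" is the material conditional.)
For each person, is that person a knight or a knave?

Kobi is a knave, Pia is a knight, Vance is a knight, Finn is a knave, Xiu is a knight, Dax is a knave, and Anika is a knave.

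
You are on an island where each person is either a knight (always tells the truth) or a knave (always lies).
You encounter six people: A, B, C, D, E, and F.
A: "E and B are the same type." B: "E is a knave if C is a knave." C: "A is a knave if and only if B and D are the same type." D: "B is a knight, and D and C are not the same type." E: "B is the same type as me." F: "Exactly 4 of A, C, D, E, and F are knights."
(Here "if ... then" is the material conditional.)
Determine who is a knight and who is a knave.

Knights: B. Knaves: A, C, D, E, and F.

A is a knave, so "E and B are the same type" must be False — and it is.
B is a knight, and the claim "E is a knave if C is a knave" is indeed True.
Since C is a knave, "A is a knave if and only if B and D are the same type" needs to be False, which holds.
D (knave): "B is a knight, and D and C are not the same type" — False. ✓
E is a knave, and the claim "B is the same type as me" is indeed False.
F is a knave; "exactly 4 of A, C, D, E, and F are knights" is False, as required.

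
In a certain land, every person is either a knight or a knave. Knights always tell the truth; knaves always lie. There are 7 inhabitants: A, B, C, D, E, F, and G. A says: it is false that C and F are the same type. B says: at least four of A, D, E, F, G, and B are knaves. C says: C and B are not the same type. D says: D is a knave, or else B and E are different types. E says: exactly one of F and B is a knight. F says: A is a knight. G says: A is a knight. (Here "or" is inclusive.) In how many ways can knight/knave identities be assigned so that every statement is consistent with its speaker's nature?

1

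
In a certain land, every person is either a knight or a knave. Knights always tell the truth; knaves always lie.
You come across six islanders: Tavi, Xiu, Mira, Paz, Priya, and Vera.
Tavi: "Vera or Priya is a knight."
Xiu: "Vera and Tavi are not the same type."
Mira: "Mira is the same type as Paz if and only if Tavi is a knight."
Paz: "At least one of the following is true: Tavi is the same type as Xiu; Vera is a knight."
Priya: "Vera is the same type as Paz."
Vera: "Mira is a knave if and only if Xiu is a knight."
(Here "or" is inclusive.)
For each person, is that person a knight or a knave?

Tavi is a knight, Xiu is a knave, Mira is a knight, Paz is a knight, Priya is a knight, and Vera is a knight.

Tavi is a knight, and the claim "Vera or Priya is a knight" is indeed True.
Xiu is a knave; "Vera and Tavi are not the same type" is false, as required.
Mira is a knight, and the claim "Mira is the same type as Paz if and only if Tavi is a knight" is indeed True.
Paz is a knight, so "at least one of the following is true: Tavi is the same type as Xiu; Vera is a knight" must be True — and it is.
Priya is a knight, so "Vera is the same type as Paz" must be True — and it is.
Vera is a knight; "Mira is a knave if and only if Xiu is a knight" is True, as required.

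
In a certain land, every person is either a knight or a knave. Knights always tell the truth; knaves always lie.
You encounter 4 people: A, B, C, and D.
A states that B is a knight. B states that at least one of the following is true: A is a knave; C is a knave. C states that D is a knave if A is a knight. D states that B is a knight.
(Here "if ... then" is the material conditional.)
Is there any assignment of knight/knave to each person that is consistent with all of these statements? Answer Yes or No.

Yes

One consistent assignment: A=knight, B=knight, C=knave, D=knight.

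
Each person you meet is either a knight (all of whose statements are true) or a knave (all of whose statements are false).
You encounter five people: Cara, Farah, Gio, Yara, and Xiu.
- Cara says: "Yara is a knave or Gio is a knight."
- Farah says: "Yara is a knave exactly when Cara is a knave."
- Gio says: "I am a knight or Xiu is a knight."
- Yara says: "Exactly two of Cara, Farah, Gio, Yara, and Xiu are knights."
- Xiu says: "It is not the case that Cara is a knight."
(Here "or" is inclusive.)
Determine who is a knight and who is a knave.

Cara is a knight, Farah is a knave, Gio is a knave, Yara is a knave, and Xiu is a knave.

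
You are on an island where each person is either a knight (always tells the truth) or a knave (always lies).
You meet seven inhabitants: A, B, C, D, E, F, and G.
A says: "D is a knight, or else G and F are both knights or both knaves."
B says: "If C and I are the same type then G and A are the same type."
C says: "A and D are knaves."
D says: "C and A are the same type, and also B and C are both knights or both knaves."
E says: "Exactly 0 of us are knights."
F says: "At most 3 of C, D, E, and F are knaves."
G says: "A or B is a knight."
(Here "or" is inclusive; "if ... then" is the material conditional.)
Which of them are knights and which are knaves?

A is a knight, B is a knight, C is a knave, D is a knave, E is a knave, F is a knight, and G is a knight.

As a knight, A's statement "D is a knight, or else G and F are both knights or both knaves" should be true; it is.
B is a knight, and the claim "if C and I are the same type then G and A are the same type" is indeed true.
C is a knave, and the claim "A and D are knaves" is indeed False.
D is a knave, so "C and A are the same type, and also B and C are both knights or both knaves" must be False — and it is.
As a knave, E's statement "exactly 0 of us are knights" should be False; it is.
F (knight): "at most 3 of C, D, E, and F are knaves" — true. ✓
G is a knight, so "A or B is a knight" must be true — and it is.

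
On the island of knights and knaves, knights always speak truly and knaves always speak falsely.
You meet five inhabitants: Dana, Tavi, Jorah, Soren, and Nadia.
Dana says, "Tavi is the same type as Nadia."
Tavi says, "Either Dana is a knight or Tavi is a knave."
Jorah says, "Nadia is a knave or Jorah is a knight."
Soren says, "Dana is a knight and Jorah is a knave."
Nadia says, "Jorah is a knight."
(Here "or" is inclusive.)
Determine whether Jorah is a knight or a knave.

Consistent assignments: {Dana=knight, Tavi=knight, Jorah=knight, Soren=knave, Nadia=knight}
In every consistent assignment, Jorah is a knight.

Jorah is a knight.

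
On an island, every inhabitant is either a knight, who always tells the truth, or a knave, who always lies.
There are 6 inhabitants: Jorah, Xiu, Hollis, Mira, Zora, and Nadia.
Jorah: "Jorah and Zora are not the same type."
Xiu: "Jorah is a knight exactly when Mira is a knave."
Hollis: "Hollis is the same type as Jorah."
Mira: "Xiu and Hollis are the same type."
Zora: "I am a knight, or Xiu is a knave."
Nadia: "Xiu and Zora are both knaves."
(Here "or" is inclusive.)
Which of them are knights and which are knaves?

Jorah is a knight, Xiu is a knight, Hollis is a knave, Mira is a knave, Zora is a knave, and Nadia is a knave.

Jorah is a knight, so "Jorah and Zora are not the same type" must be True — and it is.
Xiu is a knight; "Jorah is a knight exactly when Mira is a knave" is True, as required.
Hollis is a knave; "Hollis is the same type as Jorah" is False, as required.
Mira is a knave, so "Xiu and Hollis are the same type" must be False — and it is.
Zora (knave): "I am a knight, or Xiu is a knave" — False. ✓
Since Nadia is a knave, "Xiu and Zora are both knaves" needs to be False, which holds.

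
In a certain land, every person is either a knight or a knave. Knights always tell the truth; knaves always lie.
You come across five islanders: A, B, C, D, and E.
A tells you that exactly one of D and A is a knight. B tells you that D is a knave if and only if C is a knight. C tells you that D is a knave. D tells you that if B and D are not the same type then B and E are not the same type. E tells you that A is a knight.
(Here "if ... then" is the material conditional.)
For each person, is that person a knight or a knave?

Suppose A is a knave. Then A's statement "exactly one of D and A is a knight" would have to be false. Checking the 16 ways to assign the others, none is consistent with every speaker.
(For instance, with B=knight, C=knight, D=knave, E=knight, E's claim "A is a knight" comes out false where it would need to be true.)
So A must be a knight, making "exactly one of D and A is a knight" true. Taking A=knight, B=knight, C=knight, D=knave, E=knight, each remaining statement checks out:
  B (knight): "D is a knave if and only if C is a knight" — true. ✓
  C (knight): "D is a knave" — true. ✓
  D (knave): "if B and D are not the same type then B and E are not the same type" — false. ✓
  E (knight): "A is a knight" — true. ✓
This is the unique consistent assignment.

Knights: A, B, C, and E. Knaves: D.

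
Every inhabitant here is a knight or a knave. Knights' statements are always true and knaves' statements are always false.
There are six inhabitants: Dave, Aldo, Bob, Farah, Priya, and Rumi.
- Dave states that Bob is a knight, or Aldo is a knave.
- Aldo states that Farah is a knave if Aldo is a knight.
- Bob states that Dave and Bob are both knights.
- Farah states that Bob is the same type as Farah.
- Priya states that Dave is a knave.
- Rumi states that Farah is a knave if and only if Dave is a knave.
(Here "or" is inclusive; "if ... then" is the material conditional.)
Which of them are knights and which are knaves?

Knights: Dave, Aldo, and Bob. Knaves: Farah, Priya, and Rumi.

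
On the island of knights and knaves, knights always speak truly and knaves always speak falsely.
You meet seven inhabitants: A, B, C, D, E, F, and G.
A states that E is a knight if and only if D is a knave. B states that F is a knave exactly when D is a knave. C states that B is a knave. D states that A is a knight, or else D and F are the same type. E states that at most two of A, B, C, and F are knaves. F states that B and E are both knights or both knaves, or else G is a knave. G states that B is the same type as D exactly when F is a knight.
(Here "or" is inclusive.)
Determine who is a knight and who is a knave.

Knights: B, D, E, F, and G. Knaves: A and C.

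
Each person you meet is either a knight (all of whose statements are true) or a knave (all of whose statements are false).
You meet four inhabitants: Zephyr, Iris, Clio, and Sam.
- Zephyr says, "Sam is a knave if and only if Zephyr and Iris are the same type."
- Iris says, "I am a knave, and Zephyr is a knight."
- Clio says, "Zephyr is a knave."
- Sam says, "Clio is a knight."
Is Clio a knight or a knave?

Clio is a knight.

Consistent assignments: {Zephyr=knave, Iris=knave, Clio=knight, Sam=knight}
In every consistent assignment, Clio is a knight.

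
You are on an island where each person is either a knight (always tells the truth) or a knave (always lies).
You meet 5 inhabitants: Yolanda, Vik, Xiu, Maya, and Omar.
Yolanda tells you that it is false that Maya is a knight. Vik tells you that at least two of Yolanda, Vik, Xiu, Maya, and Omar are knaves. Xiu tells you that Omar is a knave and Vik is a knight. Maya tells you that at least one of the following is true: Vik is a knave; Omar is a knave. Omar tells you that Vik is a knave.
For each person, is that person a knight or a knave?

Yolanda is a knave, Vik is a knight, Xiu is a knight, Maya is a knight, and Omar is a knave.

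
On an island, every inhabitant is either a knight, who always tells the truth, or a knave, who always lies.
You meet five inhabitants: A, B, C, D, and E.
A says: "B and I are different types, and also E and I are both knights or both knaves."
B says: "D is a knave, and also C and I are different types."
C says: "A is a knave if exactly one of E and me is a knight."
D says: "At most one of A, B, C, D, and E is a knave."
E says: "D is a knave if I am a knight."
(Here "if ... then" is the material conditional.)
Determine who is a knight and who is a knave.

A (knight): "B and I are different types, and also E and I are both knights or both knaves" — true. ✓
B (knave): "D is a knave, and also C and I are different types" — false. ✓
C is a knave; "A is a knave if exactly one of E and me is a knight" is false, as required.
Since D is a knave, "at most one of A, B, C, D, and E is a knave" needs to be false, which holds.
E is a knight, so "D is a knave if I am a knight" must be true — and it is.

A is a knight, B is a knave, C is a knave, D is a knave, and E is a knight.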